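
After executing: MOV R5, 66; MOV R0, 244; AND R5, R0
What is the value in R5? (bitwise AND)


Register state trace:
  MOV R5, 66  → R5 = 66 (0b01000010)
  MOV R0, 244  → R0 = 244 (0b11110100)
  AND R5, R0  → R5 = 66 AND 244 = 64 (0b01000000)
Final: R5 = 64

64


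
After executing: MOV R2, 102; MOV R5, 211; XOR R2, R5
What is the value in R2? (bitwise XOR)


Register state trace:
  MOV R2, 102  → R2 = 102 (0b01100110)
  MOV R5, 211  → R5 = 211 (0b11010011)
  XOR R2, R5  → R2 = 102 XOR 211 = 181 (0b10110101)
Final: R2 = 181

181


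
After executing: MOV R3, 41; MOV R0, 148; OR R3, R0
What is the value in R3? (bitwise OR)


Register state trace:
  MOV R3, 41  → R3 = 41 (0b00101001)
  MOV R0, 148  → R0 = 148 (0b10010100)
  OR R3, R0   → R3 = 41 OR 148 = 189 (0b10111101)
Final: R3 = 189

189


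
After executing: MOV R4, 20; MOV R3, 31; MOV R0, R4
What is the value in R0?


Register state trace:
  MOV R4, 20  → R4 = 20
  MOV R3, 31  → R3 = 31
  MOV R0, R4  → R0 = 20
Final: R0 = 20

20


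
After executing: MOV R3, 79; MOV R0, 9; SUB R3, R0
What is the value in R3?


Register state trace:
  MOV R3, 79  → R3 = 79
  MOV R0, 9  → R0 = 9
  SUB R3, R0  → R3 = 79 - 9 = 70
Final: R3 = 70

70


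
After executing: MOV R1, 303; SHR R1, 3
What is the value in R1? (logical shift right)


Register state trace:
  MOV R1, 303  → R1 = 303
  SHR R1, 3  → R1 = 303 >> 3 = 303 // 2^3 = 37
Final: R1 = 37

37


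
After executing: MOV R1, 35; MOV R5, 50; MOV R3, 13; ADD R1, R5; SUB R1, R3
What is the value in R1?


Register state trace:
  MOV R1, 35  → R1 = 35
  MOV R5, 50  → R5 = 50
  MOV R3, 13  → R3 = 13
  ADD R1, R5  → R1 = 35 + 50 = 85
  SUB R1, R3  → R1 = 85 - 13 = 72
Final: R1 = 72

72


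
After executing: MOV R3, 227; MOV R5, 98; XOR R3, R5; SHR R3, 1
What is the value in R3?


Register state trace:
  MOV R3, 227  → R3 = 227 (0b11100011)
  MOV R5, 98  → R5 = 98 (0b01100010)
  XOR R3, R5  → R3 = 227 XOR 98 = 129 (0b10000001)
  SHR R3, 1  → R3 = 129 >> 1 = 64
Final: R3 = 64

64


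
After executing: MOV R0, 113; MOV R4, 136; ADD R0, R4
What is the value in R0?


Register state trace:
  MOV R0, 113  → R0 = 113
  MOV R4, 136  → R4 = 136
  ADD R0, R4  → R0 = 113 + 136 = 249
Final: R0 = 249

249


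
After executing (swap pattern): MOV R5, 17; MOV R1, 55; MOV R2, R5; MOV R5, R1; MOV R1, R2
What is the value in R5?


Register state trace (swap pattern):
  MOV R5, 17  → R5 = 17
  MOV R1, 55  → R1 = 55
  MOV R2, R5  → R2 = 17  (save R5)
  MOV R5, R1  → R5 = 55  (R5 gets R1's value)
  MOV R1, R2  → R1 = 17  (R1 gets saved value)
Final: R5 = 55

55


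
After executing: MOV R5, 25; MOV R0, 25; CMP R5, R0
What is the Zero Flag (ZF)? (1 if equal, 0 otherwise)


Register state trace:
  MOV R5, 25  → R5 = 25
  MOV R0, 25  → R0 = 25
  CMP R5, R0  → computes 25 - 25 = 0
  Result is zero, so values are equal
ZF = 1

1


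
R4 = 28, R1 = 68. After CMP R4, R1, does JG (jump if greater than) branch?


Trace:
  R4 = 28, R1 = 68
  CMP R4, R1  → compares 28 vs 68
  JG checks: is 28 greater than 68?
  28 < 68, so condition is false
Branch taken: No

No


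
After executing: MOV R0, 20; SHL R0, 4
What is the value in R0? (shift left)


Register state trace:
  MOV R0, 20  → R0 = 20
  SHL R0, 4  → R0 = 20 << 4 = 20 * 2^4 = 320
Final: R0 = 320

320


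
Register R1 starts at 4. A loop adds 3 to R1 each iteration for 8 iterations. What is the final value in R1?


Starting value: R1 = 4
  Iter 1: R1 = 4 + 3 = 7
  Iter 2: R1 = 7 + 3 = 10
  Iter 3: R1 = 10 + 3 = 13
  Iter 4: R1 = 13 + 3 = 16
  Iter 5: R1 = 16 + 3 = 19
  Iter 6: R1 = 19 + 3 = 22
  Iter 7: R1 = 22 + 3 = 25
  Iter 8: R1 = 25 + 3 = 28
Final: R1 = 28

28


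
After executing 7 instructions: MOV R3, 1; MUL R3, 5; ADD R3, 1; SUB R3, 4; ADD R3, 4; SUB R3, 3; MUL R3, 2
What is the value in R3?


Register state trace:
  MOV R3, 1  → R3 = 1
  MUL R3, 5  → R3 = 1 * 5 = 5
  ADD R3, 1  → R3 = 5 + 1 = 6
  SUB R3, 4  → R3 = 6 - 4 = 2
  ADD R3, 4  → R3 = 2 + 4 = 6
  SUB R3, 3  → R3 = 6 - 3 = 3
  MUL R3, 2  → R3 = 3 * 2 = 6
Final: R3 = 6

6


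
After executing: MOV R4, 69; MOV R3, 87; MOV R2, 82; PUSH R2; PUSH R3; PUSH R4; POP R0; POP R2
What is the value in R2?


Stack trace (top is rightmost):
  MOV R4, 69  → R4 = 69
  MOV R3, 87  → R3 = 87
  MOV R2, 82  → R2 = 82
  PUSH R2  → stack: [82]
  PUSH R3  → stack: [82, 87]
  PUSH R4  → stack: [82, 87, 69]
  POP R0  → R0 = 69, stack: [82, 87]
  POP R2  → R2 = 87, stack: [82]
Final: R2 = 87

87


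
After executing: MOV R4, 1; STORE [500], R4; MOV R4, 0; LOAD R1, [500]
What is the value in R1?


Register and memory trace:
  MOV R4, 1  → R4 = 1
  STORE [500], R4  → mem[500] = 1
  MOV R4, 0  → R4 = 0
  LOAD R1, [500]  → R1 = mem[500] = 1
Final: R1 = 1

1


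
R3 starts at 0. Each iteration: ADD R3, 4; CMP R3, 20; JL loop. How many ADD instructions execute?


Loop trace (R3 starts at 0, target 20, step 4):
  ADD #1: R3 = 0 + 4 = 4  → 4 < 20, loop
  ADD #2: R3 = 4 + 4 = 8  → 8 < 20, loop
  ADD #3: R3 = 8 + 4 = 12  → 12 < 20, loop
  ADD #4: R3 = 12 + 4 = 16  → 16 < 20, loop
  ADD #5: R3 = 16 + 4 = 20  → 20 >= 20, exit
Total ADD instructions: 5

5


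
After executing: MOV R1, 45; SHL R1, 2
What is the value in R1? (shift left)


Register state trace:
  MOV R1, 45  → R1 = 45
  SHL R1, 2  → R1 = 45 << 2 = 45 * 2^2 = 180
Final: R1 = 180

180


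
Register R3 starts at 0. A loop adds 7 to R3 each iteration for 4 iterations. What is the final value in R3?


Starting value: R3 = 0
  Iter 1: R3 = 0 + 7 = 7
  Iter 2: R3 = 7 + 7 = 14
  Iter 3: R3 = 14 + 7 = 21
  Iter 4: R3 = 21 + 7 = 28
Final: R3 = 28

28


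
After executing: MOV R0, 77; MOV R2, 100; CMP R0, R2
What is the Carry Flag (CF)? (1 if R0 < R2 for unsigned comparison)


Register state trace:
  MOV R0, 77  → R0 = 77
  MOV R2, 100  → R2 = 100
  CMP R0, R2  → unsigned 77 - 100: borrow occurs
  77 < 100, so CF = 1
CF = 1

1


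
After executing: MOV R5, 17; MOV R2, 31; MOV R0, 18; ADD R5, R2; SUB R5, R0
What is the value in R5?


Register state trace:
  MOV R5, 17  → R5 = 17
  MOV R2, 31  → R2 = 31
  MOV R0, 18  → R0 = 18
  ADD R5, R2  → R5 = 17 + 31 = 48
  SUB R5, R0  → R5 = 48 - 18 = 30
Final: R5 = 30

30


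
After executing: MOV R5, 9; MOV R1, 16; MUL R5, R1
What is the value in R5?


Register state trace:
  MOV R5, 9  → R5 = 9
  MOV R1, 16  → R1 = 16
  MUL R5, R1  → R5 = 9 * 16 = 144
Final: R5 = 144

144


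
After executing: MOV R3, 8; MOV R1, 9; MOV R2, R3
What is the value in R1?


Register state trace:
  MOV R3, 8  → R3 = 8
  MOV R1, 9  → R1 = 9
  MOV R2, R3  → R2 = 8
Final: R1 = 9

9


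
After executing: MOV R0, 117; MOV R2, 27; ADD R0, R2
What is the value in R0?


Register state trace:
  MOV R0, 117  → R0 = 117
  MOV R2, 27  → R2 = 27
  ADD R0, R2  → R0 = 117 + 27 = 144
Final: R0 = 144

144


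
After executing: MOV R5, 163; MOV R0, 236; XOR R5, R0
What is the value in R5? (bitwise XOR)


Register state trace:
  MOV R5, 163  → R5 = 163 (0b10100011)
  MOV R0, 236  → R0 = 236 (0b11101100)
  XOR R5, R0  → R5 = 163 XOR 236 = 79 (0b01001111)
Final: R5 = 79

79


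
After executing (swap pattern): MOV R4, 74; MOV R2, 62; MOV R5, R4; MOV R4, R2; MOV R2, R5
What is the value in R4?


Register state trace (swap pattern):
  MOV R4, 74  → R4 = 74
  MOV R2, 62  → R2 = 62
  MOV R5, R4  → R5 = 74  (save R4)
  MOV R4, R2  → R4 = 62  (R4 gets R2's value)
  MOV R2, R5  → R2 = 74  (R2 gets saved value)
Final: R4 = 62

62


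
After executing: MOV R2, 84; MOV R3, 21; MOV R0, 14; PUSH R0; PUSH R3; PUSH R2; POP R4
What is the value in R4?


Stack trace (top is rightmost):
  MOV R2, 84  → R2 = 84
  MOV R3, 21  → R3 = 21
  MOV R0, 14  → R0 = 14
  PUSH R0  → stack: [14]
  PUSH R3  → stack: [14, 21]
  PUSH R2  → stack: [14, 21, 84]
  POP R4  → R4 = 84, stack: [14, 21]
Final: R4 = 84

84


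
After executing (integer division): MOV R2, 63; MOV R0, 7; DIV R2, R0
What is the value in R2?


Register state trace:
  MOV R2, 63  → R2 = 63
  MOV R0, 7  → R0 = 7
  DIV R2, R0  → R2 = 63 // 7 = 9
Final: R2 = 9

9


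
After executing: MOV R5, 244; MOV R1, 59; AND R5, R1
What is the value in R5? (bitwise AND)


Register state trace:
  MOV R5, 244  → R5 = 244 (0b11110100)
  MOV R1, 59  → R1 = 59 (0b00111011)
  AND R5, R1  → R5 = 244 AND 59 = 48 (0b00110000)
Final: R5 = 48

48


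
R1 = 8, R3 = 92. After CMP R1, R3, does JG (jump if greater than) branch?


Trace:
  R1 = 8, R3 = 92
  CMP R1, R3  → compares 8 vs 92
  JG checks: is 8 greater than 92?
  8 < 92, so condition is false
Branch taken: No

No


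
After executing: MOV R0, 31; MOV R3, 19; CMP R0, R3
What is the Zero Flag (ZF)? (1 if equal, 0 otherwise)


Register state trace:
  MOV R0, 31  → R0 = 31
  MOV R3, 19  → R3 = 19
  CMP R0, R3  → computes 31 - 19 = 12
  Result is nonzero, so values are not equal
ZF = 0

0


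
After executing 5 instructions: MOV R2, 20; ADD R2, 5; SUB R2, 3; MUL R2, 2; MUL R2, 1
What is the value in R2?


Register state trace:
  MOV R2, 20  → R2 = 20
  ADD R2, 5  → R2 = 20 + 5 = 25
  SUB R2, 3  → R2 = 25 - 3 = 22
  MUL R2, 2  → R2 = 22 * 2 = 44
  MUL R2, 1  → R2 = 44 * 1 = 44
Final: R2 = 44

44


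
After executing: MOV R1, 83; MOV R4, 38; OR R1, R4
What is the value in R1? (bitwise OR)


Register state trace:
  MOV R1, 83  → R1 = 83 (0b01010011)
  MOV R4, 38  → R4 = 38 (0b00100110)
  OR R1, R4   → R1 = 83 OR 38 = 119 (0b01110111)
Final: R1 = 119

119


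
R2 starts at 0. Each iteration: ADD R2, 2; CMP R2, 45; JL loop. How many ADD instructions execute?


Loop trace (R2 starts at 0, target 45, step 2):
  ADD #1: R2 = 0 + 2 = 2  → 2 < 45, loop
  ADD #2: R2 = 2 + 2 = 4  → 4 < 45, loop
  ADD #3: R2 = 4 + 2 = 6  → 6 < 45, loop
  ADD #4: R2 = 6 + 2 = 8  → 8 < 45, loop
  ADD #5: R2 = 8 + 2 = 10  → 10 < 45, loop
  ADD #6: R2 = 10 + 2 = 12  → 12 < 45, loop
  ADD #7: R2 = 12 + 2 = 14  → 14 < 45, loop
  ADD #8: R2 = 14 + 2 = 16  → 16 < 45, loop
  ADD #9: R2 = 16 + 2 = 18  → 18 < 45, loop
  ADD #10: R2 = 18 + 2 = 20  → 20 < 45, loop
  ADD #11: R2 = 20 + 2 = 22  → 22 < 45, loop
  ADD #12: R2 = 22 + 2 = 24  → 24 < 45, loop
  ADD #13: R2 = 24 + 2 = 26  → 26 < 45, loop
  ADD #14: R2 = 26 + 2 = 28  → 28 < 45, loop
  ADD #15: R2 = 28 + 2 = 30  → 30 < 45, loop
  ADD #16: R2 = 30 + 2 = 32  → 32 < 45, loop
  ADD #17: R2 = 32 + 2 = 34  → 34 < 45, loop
  ADD #18: R2 = 34 + 2 = 36  → 36 < 45, loop
  ADD #19: R2 = 36 + 2 = 38  → 38 < 45, loop
  ADD #20: R2 = 38 + 2 = 40  → 40 < 45, loop
  ADD #21: R2 = 40 + 2 = 42  → 42 < 45, loop
  ADD #22: R2 = 42 + 2 = 44  → 44 < 45, loop
  ADD #23: R2 = 44 + 2 = 46  → 46 >= 45, exit
Total ADD instructions: 23

23


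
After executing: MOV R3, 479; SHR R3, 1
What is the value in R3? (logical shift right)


Register state trace:
  MOV R3, 479  → R3 = 479
  SHR R3, 1  → R3 = 479 >> 1 = 479 // 2^1 = 239
Final: R3 = 239

239


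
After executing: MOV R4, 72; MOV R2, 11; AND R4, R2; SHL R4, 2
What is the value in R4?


Register state trace:
  MOV R4, 72  → R4 = 72 (0b01001000)
  MOV R2, 11  → R2 = 11 (0b00001011)
  AND R4, R2  → R4 = 72 AND 11 = 8 (0b00001000)
  SHL R4, 2  → R4 = 8 << 2 = 32
Final: R4 = 32

32


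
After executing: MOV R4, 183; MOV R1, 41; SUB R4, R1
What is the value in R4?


Register state trace:
  MOV R4, 183  → R4 = 183
  MOV R1, 41  → R1 = 41
  SUB R4, R1  → R4 = 183 - 41 = 142
Final: R4 = 142

142


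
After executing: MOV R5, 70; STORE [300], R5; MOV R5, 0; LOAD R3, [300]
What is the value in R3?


Register and memory trace:
  MOV R5, 70  → R5 = 70
  STORE [300], R5  → mem[300] = 70
  MOV R5, 0  → R5 = 0
  LOAD R3, [300]  → R3 = mem[300] = 70
Final: R3 = 70

70


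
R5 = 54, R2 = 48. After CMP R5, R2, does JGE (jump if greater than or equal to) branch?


Trace:
  R5 = 54, R2 = 48
  CMP R5, R2  → compares 54 vs 48
  JGE checks: is 54 greater than or equal to 48?
  54 > 48, so condition is true
Branch taken: Yes

Yes


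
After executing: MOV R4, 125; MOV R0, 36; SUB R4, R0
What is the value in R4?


Register state trace:
  MOV R4, 125  → R4 = 125
  MOV R0, 36  → R0 = 36
  SUB R4, R0  → R4 = 125 - 36 = 89
Final: R4 = 89

89


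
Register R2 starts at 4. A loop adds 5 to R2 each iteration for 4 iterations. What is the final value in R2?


Starting value: R2 = 4
  Iter 1: R2 = 4 + 5 = 9
  Iter 2: R2 = 9 + 5 = 14
  Iter 3: R2 = 14 + 5 = 19
  Iter 4: R2 = 19 + 5 = 24
Final: R2 = 24

24


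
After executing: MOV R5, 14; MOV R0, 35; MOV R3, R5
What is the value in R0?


Register state trace:
  MOV R5, 14  → R5 = 14
  MOV R0, 35  → R0 = 35
  MOV R3, R5  → R3 = 14
Final: R0 = 35

35


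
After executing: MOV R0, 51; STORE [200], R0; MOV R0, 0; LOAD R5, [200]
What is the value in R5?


Register and memory trace:
  MOV R0, 51  → R0 = 51
  STORE [200], R0  → mem[200] = 51
  MOV R0, 0  → R0 = 0
  LOAD R5, [200]  → R5 = mem[200] = 51
Final: R5 = 51

51


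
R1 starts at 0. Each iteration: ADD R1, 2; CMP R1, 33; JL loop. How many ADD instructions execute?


Loop trace (R1 starts at 0, target 33, step 2):
  ADD #1: R1 = 0 + 2 = 2  → 2 < 33, loop
  ADD #2: R1 = 2 + 2 = 4  → 4 < 33, loop
  ADD #3: R1 = 4 + 2 = 6  → 6 < 33, loop
  ADD #4: R1 = 6 + 2 = 8  → 8 < 33, loop
  ADD #5: R1 = 8 + 2 = 10  → 10 < 33, loop
  ADD #6: R1 = 10 + 2 = 12  → 12 < 33, loop
  ADD #7: R1 = 12 + 2 = 14  → 14 < 33, loop
  ADD #8: R1 = 14 + 2 = 16  → 16 < 33, loop
  ADD #9: R1 = 16 + 2 = 18  → 18 < 33, loop
  ADD #10: R1 = 18 + 2 = 20  → 20 < 33, loop
  ADD #11: R1 = 20 + 2 = 22  → 22 < 33, loop
  ADD #12: R1 = 22 + 2 = 24  → 24 < 33, loop
  ADD #13: R1 = 24 + 2 = 26  → 26 < 33, loop
  ADD #14: R1 = 26 + 2 = 28  → 28 < 33, loop
  ADD #15: R1 = 28 + 2 = 30  → 30 < 33, loop
  ADD #16: R1 = 30 + 2 = 32  → 32 < 33, loop
  ADD #17: R1 = 32 + 2 = 34  → 34 >= 33, exit
Total ADD instructions: 17

17


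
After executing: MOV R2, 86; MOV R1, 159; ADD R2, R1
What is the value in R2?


Register state trace:
  MOV R2, 86  → R2 = 86
  MOV R1, 159  → R1 = 159
  ADD R2, R1  → R2 = 86 + 159 = 245
Final: R2 = 245

245


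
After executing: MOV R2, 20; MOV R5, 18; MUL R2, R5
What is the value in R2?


Register state trace:
  MOV R2, 20  → R2 = 20
  MOV R5, 18  → R5 = 18
  MUL R2, R5  → R2 = 20 * 18 = 360
Final: R2 = 360

360


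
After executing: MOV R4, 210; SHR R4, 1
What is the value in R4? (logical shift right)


Register state trace:
  MOV R4, 210  → R4 = 210
  SHR R4, 1  → R4 = 210 >> 1 = 210 // 2^1 = 105
Final: R4 = 105

105


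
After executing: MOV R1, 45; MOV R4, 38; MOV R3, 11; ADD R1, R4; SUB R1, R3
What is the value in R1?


Register state trace:
  MOV R1, 45  → R1 = 45
  MOV R4, 38  → R4 = 38
  MOV R3, 11  → R3 = 11
  ADD R1, R4  → R1 = 45 + 38 = 83
  SUB R1, R3  → R1 = 83 - 11 = 72
Final: R1 = 72

72


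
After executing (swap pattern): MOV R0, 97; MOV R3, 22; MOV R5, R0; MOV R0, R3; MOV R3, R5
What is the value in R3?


Register state trace (swap pattern):
  MOV R0, 97  → R0 = 97
  MOV R3, 22  → R3 = 22
  MOV R5, R0  → R5 = 97  (save R0)
  MOV R0, R3  → R0 = 22  (R0 gets R3's value)
  MOV R3, R5  → R3 = 97  (R3 gets saved value)
Final: R3 = 97

97


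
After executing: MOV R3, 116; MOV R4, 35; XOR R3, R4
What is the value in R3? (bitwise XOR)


Register state trace:
  MOV R3, 116  → R3 = 116 (0b01110100)
  MOV R4, 35  → R4 = 35 (0b00100011)
  XOR R3, R4  → R3 = 116 XOR 35 = 87 (0b01010111)
Final: R3 = 87

87


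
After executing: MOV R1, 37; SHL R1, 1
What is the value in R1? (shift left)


Register state trace:
  MOV R1, 37  → R1 = 37
  SHL R1, 1  → R1 = 37 << 1 = 37 * 2^1 = 74
Final: R1 = 74

74


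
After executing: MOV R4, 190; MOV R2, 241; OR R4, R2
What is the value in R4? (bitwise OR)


Register state trace:
  MOV R4, 190  → R4 = 190 (0b10111110)
  MOV R2, 241  → R2 = 241 (0b11110001)
  OR R4, R2   → R4 = 190 OR 241 = 255 (0b11111111)
Final: R4 = 255

255


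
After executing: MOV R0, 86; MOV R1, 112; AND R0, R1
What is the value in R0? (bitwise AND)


Register state trace:
  MOV R0, 86  → R0 = 86 (0b01010110)
  MOV R1, 112  → R1 = 112 (0b01110000)
  AND R0, R1  → R0 = 86 AND 112 = 80 (0b01010000)
Final: R0 = 80

80


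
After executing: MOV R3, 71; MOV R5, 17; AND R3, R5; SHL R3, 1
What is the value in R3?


Register state trace:
  MOV R3, 71  → R3 = 71 (0b01000111)
  MOV R5, 17  → R5 = 17 (0b00010001)
  AND R3, R5  → R3 = 71 AND 17 = 1 (0b00000001)
  SHL R3, 1  → R3 = 1 << 1 = 2
Final: R3 = 2

2


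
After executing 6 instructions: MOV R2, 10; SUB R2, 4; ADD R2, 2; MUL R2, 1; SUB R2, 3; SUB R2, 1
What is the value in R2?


Register state trace:
  MOV R2, 10  → R2 = 10
  SUB R2, 4  → R2 = 10 - 4 = 6
  ADD R2, 2  → R2 = 6 + 2 = 8
  MUL R2, 1  → R2 = 8 * 1 = 8
  SUB R2, 3  → R2 = 8 - 3 = 5
  SUB R2, 1  → R2 = 5 - 1 = 4
Final: R2 = 4

4


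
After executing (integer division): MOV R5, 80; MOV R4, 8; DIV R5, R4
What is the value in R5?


Register state trace:
  MOV R5, 80  → R5 = 80
  MOV R4, 8  → R4 = 8
  DIV R5, R4  → R5 = 80 // 8 = 10
Final: R5 = 10

10


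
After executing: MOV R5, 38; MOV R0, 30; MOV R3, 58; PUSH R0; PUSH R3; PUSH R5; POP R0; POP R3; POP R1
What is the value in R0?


Stack trace (top is rightmost):
  MOV R5, 38  → R5 = 38
  MOV R0, 30  → R0 = 30
  MOV R3, 58  → R3 = 58
  PUSH R0  → stack: [30]
  PUSH R3  → stack: [30, 58]
  PUSH R5  → stack: [30, 58, 38]
  POP R0  → R0 = 38, stack: [30, 58]
  POP R3  → R3 = 58, stack: [30]
  POP R1  → R1 = 30, stack: []
Final: R0 = 38

38


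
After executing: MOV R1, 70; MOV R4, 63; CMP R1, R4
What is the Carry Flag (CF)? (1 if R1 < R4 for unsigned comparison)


Register state trace:
  MOV R1, 70  → R1 = 70
  MOV R4, 63  → R4 = 63
  CMP R1, R4  → unsigned 70 - 63: no borrow
  70 >= 63, so CF = 0
CF = 0

0


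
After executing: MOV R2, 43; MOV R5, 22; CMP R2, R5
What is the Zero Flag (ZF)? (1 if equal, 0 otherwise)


Register state trace:
  MOV R2, 43  → R2 = 43
  MOV R5, 22  → R5 = 22
  CMP R2, R5  → computes 43 - 22 = 21
  Result is nonzero, so values are not equal
ZF = 0

0


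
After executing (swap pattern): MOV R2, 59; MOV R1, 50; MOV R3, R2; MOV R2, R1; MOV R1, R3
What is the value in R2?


Register state trace (swap pattern):
  MOV R2, 59  → R2 = 59
  MOV R1, 50  → R1 = 50
  MOV R3, R2  → R3 = 59  (save R2)
  MOV R2, R1  → R2 = 50  (R2 gets R1's value)
  MOV R1, R3  → R1 = 59  (R1 gets saved value)
Final: R2 = 50

50


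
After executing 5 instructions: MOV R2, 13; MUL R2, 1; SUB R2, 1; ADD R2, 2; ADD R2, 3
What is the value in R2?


Register state trace:
  MOV R2, 13  → R2 = 13
  MUL R2, 1  → R2 = 13 * 1 = 13
  SUB R2, 1  → R2 = 13 - 1 = 12
  ADD R2, 2  → R2 = 12 + 2 = 14
  ADD R2, 3  → R2 = 14 + 3 = 17
Final: R2 = 17

17


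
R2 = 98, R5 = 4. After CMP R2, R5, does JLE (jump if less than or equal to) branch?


Trace:
  R2 = 98, R5 = 4
  CMP R2, R5  → compares 98 vs 4
  JLE checks: is 98 less than or equal to 4?
  98 > 4, so condition is false
Branch taken: No

No


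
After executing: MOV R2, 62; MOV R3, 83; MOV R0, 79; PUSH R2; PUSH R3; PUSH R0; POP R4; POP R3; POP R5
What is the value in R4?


Stack trace (top is rightmost):
  MOV R2, 62  → R2 = 62
  MOV R3, 83  → R3 = 83
  MOV R0, 79  → R0 = 79
  PUSH R2  → stack: [62]
  PUSH R3  → stack: [62, 83]
  PUSH R0  → stack: [62, 83, 79]
  POP R4  → R4 = 79, stack: [62, 83]
  POP R3  → R3 = 83, stack: [62]
  POP R5  → R5 = 62, stack: []
Final: R4 = 79

79


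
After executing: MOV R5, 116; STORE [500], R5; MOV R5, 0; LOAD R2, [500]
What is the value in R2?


Register and memory trace:
  MOV R5, 116  → R5 = 116
  STORE [500], R5  → mem[500] = 116
  MOV R5, 0  → R5 = 0
  LOAD R2, [500]  → R2 = mem[500] = 116
Final: R2 = 116

116


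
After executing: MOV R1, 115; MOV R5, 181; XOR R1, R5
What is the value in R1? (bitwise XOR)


Register state trace:
  MOV R1, 115  → R1 = 115 (0b01110011)
  MOV R5, 181  → R5 = 181 (0b10110101)
  XOR R1, R5  → R1 = 115 XOR 181 = 198 (0b11000110)
Final: R1 = 198

198


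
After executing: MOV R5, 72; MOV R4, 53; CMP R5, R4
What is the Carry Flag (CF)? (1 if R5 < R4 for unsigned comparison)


Register state trace:
  MOV R5, 72  → R5 = 72
  MOV R4, 53  → R4 = 53
  CMP R5, R4  → unsigned 72 - 53: no borrow
  72 >= 53, so CF = 0
CF = 0

0


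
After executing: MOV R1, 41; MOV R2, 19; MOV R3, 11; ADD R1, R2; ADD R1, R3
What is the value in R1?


Register state trace:
  MOV R1, 41  → R1 = 41
  MOV R2, 19  → R2 = 19
  MOV R3, 11  → R3 = 11
  ADD R1, R2  → R1 = 41 + 19 = 60
  ADD R1, R3  → R1 = 60 + 11 = 71
Final: R1 = 71

71


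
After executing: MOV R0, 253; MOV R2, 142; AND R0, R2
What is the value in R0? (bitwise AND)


Register state trace:
  MOV R0, 253  → R0 = 253 (0b11111101)
  MOV R2, 142  → R2 = 142 (0b10001110)
  AND R0, R2  → R0 = 253 AND 142 = 140 (0b10001100)
Final: R0 = 140

140


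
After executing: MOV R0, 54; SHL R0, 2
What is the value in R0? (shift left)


Register state trace:
  MOV R0, 54  → R0 = 54
  SHL R0, 2  → R0 = 54 << 2 = 54 * 2^2 = 216
Final: R0 = 216

216


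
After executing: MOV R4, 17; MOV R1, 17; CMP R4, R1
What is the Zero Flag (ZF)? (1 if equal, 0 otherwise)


Register state trace:
  MOV R4, 17  → R4 = 17
  MOV R1, 17  → R1 = 17
  CMP R4, R1  → computes 17 - 17 = 0
  Result is zero, so values are equal
ZF = 1

1


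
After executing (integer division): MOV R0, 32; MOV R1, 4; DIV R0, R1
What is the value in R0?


Register state trace:
  MOV R0, 32  → R0 = 32
  MOV R1, 4  → R1 = 4
  DIV R0, R1  → R0 = 32 // 4 = 8
Final: R0 = 8

8


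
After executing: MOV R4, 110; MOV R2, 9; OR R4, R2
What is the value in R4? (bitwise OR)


Register state trace:
  MOV R4, 110  → R4 = 110 (0b01101110)
  MOV R2, 9  → R2 = 9 (0b00001001)
  OR R4, R2   → R4 = 110 OR 9 = 111 (0b01101111)
Final: R4 = 111

111


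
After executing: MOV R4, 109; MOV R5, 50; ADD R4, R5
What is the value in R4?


Register state trace:
  MOV R4, 109  → R4 = 109
  MOV R5, 50  → R5 = 50
  ADD R4, R5  → R4 = 109 + 50 = 159
Final: R4 = 159

159


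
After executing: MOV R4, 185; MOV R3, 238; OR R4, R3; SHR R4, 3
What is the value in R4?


Register state trace:
  MOV R4, 185  → R4 = 185 (0b10111001)
  MOV R3, 238  → R3 = 238 (0b11101110)
  OR R4, R3  → R4 = 185 OR 238 = 255 (0b11111111)
  SHR R4, 3  → R4 = 255 >> 3 = 31
Final: R4 = 31

31


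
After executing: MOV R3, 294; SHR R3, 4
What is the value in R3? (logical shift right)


Register state trace:
  MOV R3, 294  → R3 = 294
  SHR R3, 4  → R3 = 294 >> 4 = 294 // 2^4 = 18
Final: R3 = 18

18


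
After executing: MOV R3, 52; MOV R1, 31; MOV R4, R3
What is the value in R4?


Register state trace:
  MOV R3, 52  → R3 = 52
  MOV R1, 31  → R1 = 31
  MOV R4, R3  → R4 = 52
Final: R4 = 52

52


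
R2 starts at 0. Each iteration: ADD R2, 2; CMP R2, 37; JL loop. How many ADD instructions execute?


Loop trace (R2 starts at 0, target 37, step 2):
  ADD #1: R2 = 0 + 2 = 2  → 2 < 37, loop
  ADD #2: R2 = 2 + 2 = 4  → 4 < 37, loop
  ADD #3: R2 = 4 + 2 = 6  → 6 < 37, loop
  ADD #4: R2 = 6 + 2 = 8  → 8 < 37, loop
  ADD #5: R2 = 8 + 2 = 10  → 10 < 37, loop
  ADD #6: R2 = 10 + 2 = 12  → 12 < 37, loop
  ADD #7: R2 = 12 + 2 = 14  → 14 < 37, loop
  ADD #8: R2 = 14 + 2 = 16  → 16 < 37, loop
  ADD #9: R2 = 16 + 2 = 18  → 18 < 37, loop
  ADD #10: R2 = 18 + 2 = 20  → 20 < 37, loop
  ADD #11: R2 = 20 + 2 = 22  → 22 < 37, loop
  ADD #12: R2 = 22 + 2 = 24  → 24 < 37, loop
  ADD #13: R2 = 24 + 2 = 26  → 26 < 37, loop
  ADD #14: R2 = 26 + 2 = 28  → 28 < 37, loop
  ADD #15: R2 = 28 + 2 = 30  → 30 < 37, loop
  ADD #16: R2 = 30 + 2 = 32  → 32 < 37, loop
  ADD #17: R2 = 32 + 2 = 34  → 34 < 37, loop
  ADD #18: R2 = 34 + 2 = 36  → 36 < 37, loop
  ADD #19: R2 = 36 + 2 = 38  → 38 >= 37, exit
Total ADD instructions: 19

19


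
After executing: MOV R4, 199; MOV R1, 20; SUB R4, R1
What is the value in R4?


Register state trace:
  MOV R4, 199  → R4 = 199
  MOV R1, 20  → R1 = 20
  SUB R4, R1  → R4 = 199 - 20 = 179
Final: R4 = 179

179


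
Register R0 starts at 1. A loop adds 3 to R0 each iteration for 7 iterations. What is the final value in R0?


Starting value: R0 = 1
  Iter 1: R0 = 1 + 3 = 4
  Iter 2: R0 = 4 + 3 = 7
  Iter 3: R0 = 7 + 3 = 10
  Iter 4: R0 = 10 + 3 = 13
  Iter 5: R0 = 13 + 3 = 16
  Iter 6: R0 = 16 + 3 = 19
  Iter 7: R0 = 19 + 3 = 22
Final: R0 = 22

22


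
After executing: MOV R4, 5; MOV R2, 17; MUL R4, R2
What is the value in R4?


Register state trace:
  MOV R4, 5  → R4 = 5
  MOV R2, 17  → R2 = 17
  MUL R4, R2  → R4 = 5 * 17 = 85
Final: R4 = 85

85


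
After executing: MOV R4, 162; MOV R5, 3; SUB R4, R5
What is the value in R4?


Register state trace:
  MOV R4, 162  → R4 = 162
  MOV R5, 3  → R5 = 3
  SUB R4, R5  → R4 = 162 - 3 = 159
Final: R4 = 159

159


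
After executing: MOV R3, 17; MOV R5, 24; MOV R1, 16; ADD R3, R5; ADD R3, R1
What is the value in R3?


Register state trace:
  MOV R3, 17  → R3 = 17
  MOV R5, 24  → R5 = 24
  MOV R1, 16  → R1 = 16
  ADD R3, R5  → R3 = 17 + 24 = 41
  ADD R3, R1  → R3 = 41 + 16 = 57
Final: R3 = 57

57


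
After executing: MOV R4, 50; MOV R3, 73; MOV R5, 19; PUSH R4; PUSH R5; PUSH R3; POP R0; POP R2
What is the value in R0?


Stack trace (top is rightmost):
  MOV R4, 50  → R4 = 50
  MOV R3, 73  → R3 = 73
  MOV R5, 19  → R5 = 19
  PUSH R4  → stack: [50]
  PUSH R5  → stack: [50, 19]
  PUSH R3  → stack: [50, 19, 73]
  POP R0  → R0 = 73, stack: [50, 19]
  POP R2  → R2 = 19, stack: [50]
Final: R0 = 73

73


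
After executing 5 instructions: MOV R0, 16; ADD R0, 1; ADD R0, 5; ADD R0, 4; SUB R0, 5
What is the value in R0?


Register state trace:
  MOV R0, 16  → R0 = 16
  ADD R0, 1  → R0 = 16 + 1 = 17
  ADD R0, 5  → R0 = 17 + 5 = 22
  ADD R0, 4  → R0 = 22 + 4 = 26
  SUB R0, 5  → R0 = 26 - 5 = 21
Final: R0 = 21

21


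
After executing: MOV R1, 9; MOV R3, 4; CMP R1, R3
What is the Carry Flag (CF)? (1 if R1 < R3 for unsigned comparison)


Register state trace:
  MOV R1, 9  → R1 = 9
  MOV R3, 4  → R3 = 4
  CMP R1, R3  → unsigned 9 - 4: no borrow
  9 >= 4, so CF = 0
CF = 0

0


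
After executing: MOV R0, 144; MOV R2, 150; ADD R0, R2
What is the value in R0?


Register state trace:
  MOV R0, 144  → R0 = 144
  MOV R2, 150  → R2 = 150
  ADD R0, R2  → R0 = 144 + 150 = 294
Final: R0 = 294

294


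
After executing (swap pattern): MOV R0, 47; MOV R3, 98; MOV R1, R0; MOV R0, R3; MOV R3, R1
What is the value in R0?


Register state trace (swap pattern):
  MOV R0, 47  → R0 = 47
  MOV R3, 98  → R3 = 98
  MOV R1, R0  → R1 = 47  (save R0)
  MOV R0, R3  → R0 = 98  (R0 gets R3's value)
  MOV R3, R1  → R3 = 47  (R3 gets saved value)
Final: R0 = 98

98


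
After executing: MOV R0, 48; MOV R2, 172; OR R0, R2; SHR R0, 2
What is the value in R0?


Register state trace:
  MOV R0, 48  → R0 = 48 (0b00110000)
  MOV R2, 172  → R2 = 172 (0b10101100)
  OR R0, R2  → R0 = 48 OR 172 = 188 (0b10111100)
  SHR R0, 2  → R0 = 188 >> 2 = 47
Final: R0 = 47

47


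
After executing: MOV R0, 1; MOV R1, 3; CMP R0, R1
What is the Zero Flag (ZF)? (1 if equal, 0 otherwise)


Register state trace:
  MOV R0, 1  → R0 = 1
  MOV R1, 3  → R1 = 3
  CMP R0, R1  → computes 1 - 3 = -2
  Result is nonzero, so values are not equal
ZF = 0

0


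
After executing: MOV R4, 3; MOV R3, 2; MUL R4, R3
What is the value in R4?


Register state trace:
  MOV R4, 3  → R4 = 3
  MOV R3, 2  → R3 = 2
  MUL R4, R3  → R4 = 3 * 2 = 6
Final: R4 = 6

6


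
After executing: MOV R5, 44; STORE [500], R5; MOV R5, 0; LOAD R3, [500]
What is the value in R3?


Register and memory trace:
  MOV R5, 44  → R5 = 44
  STORE [500], R5  → mem[500] = 44
  MOV R5, 0  → R5 = 0
  LOAD R3, [500]  → R3 = mem[500] = 44
Final: R3 = 44

44


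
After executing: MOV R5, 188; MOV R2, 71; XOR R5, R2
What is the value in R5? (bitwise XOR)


Register state trace:
  MOV R5, 188  → R5 = 188 (0b10111100)
  MOV R2, 71  → R2 = 71 (0b01000111)
  XOR R5, R2  → R5 = 188 XOR 71 = 251 (0b11111011)
Final: R5 = 251

251


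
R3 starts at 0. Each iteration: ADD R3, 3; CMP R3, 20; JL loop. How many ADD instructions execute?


Loop trace (R3 starts at 0, target 20, step 3):
  ADD #1: R3 = 0 + 3 = 3  → 3 < 20, loop
  ADD #2: R3 = 3 + 3 = 6  → 6 < 20, loop
  ADD #3: R3 = 6 + 3 = 9  → 9 < 20, loop
  ADD #4: R3 = 9 + 3 = 12  → 12 < 20, loop
  ADD #5: R3 = 12 + 3 = 15  → 15 < 20, loop
  ADD #6: R3 = 15 + 3 = 18  → 18 < 20, loop
  ADD #7: R3 = 18 + 3 = 21  → 21 >= 20, exit
Total ADD instructions: 7

7


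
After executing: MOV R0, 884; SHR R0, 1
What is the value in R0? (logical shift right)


Register state trace:
  MOV R0, 884  → R0 = 884
  SHR R0, 1  → R0 = 884 >> 1 = 884 // 2^1 = 442
Final: R0 = 442

442


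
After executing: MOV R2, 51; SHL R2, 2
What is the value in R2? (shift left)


Register state trace:
  MOV R2, 51  → R2 = 51
  SHL R2, 2  → R2 = 51 << 2 = 51 * 2^2 = 204
Final: R2 = 204

204


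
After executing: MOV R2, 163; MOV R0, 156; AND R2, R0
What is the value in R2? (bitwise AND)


Register state trace:
  MOV R2, 163  → R2 = 163 (0b10100011)
  MOV R0, 156  → R0 = 156 (0b10011100)
  AND R2, R0  → R2 = 163 AND 156 = 128 (0b10000000)
Final: R2 = 128

128


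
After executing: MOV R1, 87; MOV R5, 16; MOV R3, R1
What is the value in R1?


Register state trace:
  MOV R1, 87  → R1 = 87
  MOV R5, 16  → R5 = 16
  MOV R3, R1  → R3 = 87
Final: R1 = 87

87


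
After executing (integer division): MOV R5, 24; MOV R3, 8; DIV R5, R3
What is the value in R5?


Register state trace:
  MOV R5, 24  → R5 = 24
  MOV R3, 8  → R3 = 8
  DIV R5, R3  → R5 = 24 // 8 = 3
Final: R5 = 3

3


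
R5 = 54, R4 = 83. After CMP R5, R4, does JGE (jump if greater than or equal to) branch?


Trace:
  R5 = 54, R4 = 83
  CMP R5, R4  → compares 54 vs 83
  JGE checks: is 54 greater than or equal to 83?
  54 < 83, so condition is false
Branch taken: No

No


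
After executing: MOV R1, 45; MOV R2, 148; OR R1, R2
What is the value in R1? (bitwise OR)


Register state trace:
  MOV R1, 45  → R1 = 45 (0b00101101)
  MOV R2, 148  → R2 = 148 (0b10010100)
  OR R1, R2   → R1 = 45 OR 148 = 189 (0b10111101)
Final: R1 = 189

189


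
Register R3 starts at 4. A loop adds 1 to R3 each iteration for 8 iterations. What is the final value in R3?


Starting value: R3 = 4
  Iter 1: R3 = 4 + 1 = 5
  Iter 2: R3 = 5 + 1 = 6
  Iter 3: R3 = 6 + 1 = 7
  Iter 4: R3 = 7 + 1 = 8
  Iter 5: R3 = 8 + 1 = 9
  Iter 6: R3 = 9 + 1 = 10
  Iter 7: R3 = 10 + 1 = 11
  Iter 8: R3 = 11 + 1 = 12
Final: R3 = 12

12


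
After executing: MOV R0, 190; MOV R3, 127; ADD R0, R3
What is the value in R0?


Register state trace:
  MOV R0, 190  → R0 = 190
  MOV R3, 127  → R3 = 127
  ADD R0, R3  → R0 = 190 + 127 = 317
Final: R0 = 317

317


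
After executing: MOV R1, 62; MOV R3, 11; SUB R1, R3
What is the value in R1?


Register state trace:
  MOV R1, 62  → R1 = 62
  MOV R3, 11  → R3 = 11
  SUB R1, R3  → R1 = 62 - 11 = 51
Final: R1 = 51

51


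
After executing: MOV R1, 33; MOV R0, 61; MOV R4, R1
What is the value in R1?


Register state trace:
  MOV R1, 33  → R1 = 33
  MOV R0, 61  → R0 = 61
  MOV R4, R1  → R4 = 33
Final: R1 = 33

33


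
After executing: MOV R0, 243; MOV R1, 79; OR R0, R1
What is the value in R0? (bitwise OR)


Register state trace:
  MOV R0, 243  → R0 = 243 (0b11110011)
  MOV R1, 79  → R1 = 79 (0b01001111)
  OR R0, R1   → R0 = 243 OR 79 = 255 (0b11111111)
Final: R0 = 255

255


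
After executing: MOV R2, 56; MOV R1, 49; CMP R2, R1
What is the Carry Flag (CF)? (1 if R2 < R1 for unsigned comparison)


Register state trace:
  MOV R2, 56  → R2 = 56
  MOV R1, 49  → R1 = 49
  CMP R2, R1  → unsigned 56 - 49: no borrow
  56 >= 49, so CF = 0
CF = 0

0


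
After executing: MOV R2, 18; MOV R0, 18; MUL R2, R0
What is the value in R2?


Register state trace:
  MOV R2, 18  → R2 = 18
  MOV R0, 18  → R0 = 18
  MUL R2, R0  → R2 = 18 * 18 = 324
Final: R2 = 324

324


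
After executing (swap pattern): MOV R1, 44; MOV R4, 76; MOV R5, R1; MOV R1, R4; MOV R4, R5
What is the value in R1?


Register state trace (swap pattern):
  MOV R1, 44  → R1 = 44
  MOV R4, 76  → R4 = 76
  MOV R5, R1  → R5 = 44  (save R1)
  MOV R1, R4  → R1 = 76  (R1 gets R4's value)
  MOV R4, R5  → R4 = 44  (R4 gets saved value)
Final: R1 = 76

76


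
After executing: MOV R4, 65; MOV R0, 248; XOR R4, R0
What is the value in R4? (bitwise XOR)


Register state trace:
  MOV R4, 65  → R4 = 65 (0b01000001)
  MOV R0, 248  → R0 = 248 (0b11111000)
  XOR R4, R0  → R4 = 65 XOR 248 = 185 (0b10111001)
Final: R4 = 185

185


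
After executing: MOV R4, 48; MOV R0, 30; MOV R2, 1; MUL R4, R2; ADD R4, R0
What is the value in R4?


Register state trace:
  MOV R4, 48  → R4 = 48
  MOV R0, 30  → R0 = 30
  MOV R2, 1  → R2 = 1
  MUL R4, R2  → R4 = 48 * 1 = 48
  ADD R4, R0  → R4 = 48 + 30 = 78
Final: R4 = 78

78


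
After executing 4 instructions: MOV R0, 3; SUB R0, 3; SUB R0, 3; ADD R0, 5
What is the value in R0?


Register state trace:
  MOV R0, 3  → R0 = 3
  SUB R0, 3  → R0 = 3 - 3 = 0
  SUB R0, 3  → R0 = 0 - 3 = -3
  ADD R0, 5  → R0 = -3 + 5 = 2
Final: R0 = 2

2


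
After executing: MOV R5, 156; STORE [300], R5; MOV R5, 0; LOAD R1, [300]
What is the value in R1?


Register and memory trace:
  MOV R5, 156  → R5 = 156
  STORE [300], R5  → mem[300] = 156
  MOV R5, 0  → R5 = 0
  LOAD R1, [300]  → R1 = mem[300] = 156
Final: R1 = 156

156


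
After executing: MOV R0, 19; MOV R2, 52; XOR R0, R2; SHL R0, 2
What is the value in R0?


Register state trace:
  MOV R0, 19  → R0 = 19 (0b00010011)
  MOV R2, 52  → R2 = 52 (0b00110100)
  XOR R0, R2  → R0 = 19 XOR 52 = 39 (0b00100111)
  SHL R0, 2  → R0 = 39 << 2 = 156
Final: R0 = 156

156


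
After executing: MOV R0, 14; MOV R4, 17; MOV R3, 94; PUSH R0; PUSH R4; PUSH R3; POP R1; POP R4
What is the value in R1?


Stack trace (top is rightmost):
  MOV R0, 14  → R0 = 14
  MOV R4, 17  → R4 = 17
  MOV R3, 94  → R3 = 94
  PUSH R0  → stack: [14]
  PUSH R4  → stack: [14, 17]
  PUSH R3  → stack: [14, 17, 94]
  POP R1  → R1 = 94, stack: [14, 17]
  POP R4  → R4 = 17, stack: [14]
Final: R1 = 94

94


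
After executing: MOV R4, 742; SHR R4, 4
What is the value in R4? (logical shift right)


Register state trace:
  MOV R4, 742  → R4 = 742
  SHR R4, 4  → R4 = 742 >> 4 = 742 // 2^4 = 46
Final: R4 = 46

46


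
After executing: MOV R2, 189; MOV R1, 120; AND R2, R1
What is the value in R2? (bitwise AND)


Register state trace:
  MOV R2, 189  → R2 = 189 (0b10111101)
  MOV R1, 120  → R1 = 120 (0b01111000)
  AND R2, R1  → R2 = 189 AND 120 = 56 (0b00111000)
Final: R2 = 56

56


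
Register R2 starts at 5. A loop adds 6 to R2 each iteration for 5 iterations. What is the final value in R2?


Starting value: R2 = 5
  Iter 1: R2 = 5 + 6 = 11
  Iter 2: R2 = 11 + 6 = 17
  Iter 3: R2 = 17 + 6 = 23
  Iter 4: R2 = 23 + 6 = 29
  Iter 5: R2 = 29 + 6 = 35
Final: R2 = 35

35


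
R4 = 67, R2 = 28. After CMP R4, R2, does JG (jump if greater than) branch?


Trace:
  R4 = 67, R2 = 28
  CMP R4, R2  → compares 67 vs 28
  JG checks: is 67 greater than 28?
  67 > 28, so condition is true
Branch taken: Yes

Yes


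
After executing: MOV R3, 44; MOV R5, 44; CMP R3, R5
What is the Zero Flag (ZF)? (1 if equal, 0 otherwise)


Register state trace:
  MOV R3, 44  → R3 = 44
  MOV R5, 44  → R5 = 44
  CMP R3, R5  → computes 44 - 44 = 0
  Result is zero, so values are equal
ZF = 1

1


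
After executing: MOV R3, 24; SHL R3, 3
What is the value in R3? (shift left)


Register state trace:
  MOV R3, 24  → R3 = 24
  SHL R3, 3  → R3 = 24 << 3 = 24 * 2^3 = 192
Final: R3 = 192

192


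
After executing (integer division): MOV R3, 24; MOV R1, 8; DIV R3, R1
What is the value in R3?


Register state trace:
  MOV R3, 24  → R3 = 24
  MOV R1, 8  → R1 = 8
  DIV R3, R1  → R3 = 24 // 8 = 3
Final: R3 = 3

3


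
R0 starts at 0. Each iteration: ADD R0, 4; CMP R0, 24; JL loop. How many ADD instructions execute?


Loop trace (R0 starts at 0, target 24, step 4):
  ADD #1: R0 = 0 + 4 = 4  → 4 < 24, loop
  ADD #2: R0 = 4 + 4 = 8  → 8 < 24, loop
  ADD #3: R0 = 8 + 4 = 12  → 12 < 24, loop
  ADD #4: R0 = 12 + 4 = 16  → 16 < 24, loop
  ADD #5: R0 = 16 + 4 = 20  → 20 < 24, loop
  ADD #6: R0 = 20 + 4 = 24  → 24 >= 24, exit
Total ADD instructions: 6

6


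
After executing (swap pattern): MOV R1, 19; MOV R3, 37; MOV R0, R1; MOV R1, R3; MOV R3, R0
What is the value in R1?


Register state trace (swap pattern):
  MOV R1, 19  → R1 = 19
  MOV R3, 37  → R3 = 37
  MOV R0, R1  → R0 = 19  (save R1)
  MOV R1, R3  → R1 = 37  (R1 gets R3's value)
  MOV R3, R0  → R3 = 19  (R3 gets saved value)
Final: R1 = 37

37


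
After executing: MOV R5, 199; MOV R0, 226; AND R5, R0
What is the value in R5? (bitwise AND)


Register state trace:
  MOV R5, 199  → R5 = 199 (0b11000111)
  MOV R0, 226  → R0 = 226 (0b11100010)
  AND R5, R0  → R5 = 199 AND 226 = 194 (0b11000010)
Final: R5 = 194

194


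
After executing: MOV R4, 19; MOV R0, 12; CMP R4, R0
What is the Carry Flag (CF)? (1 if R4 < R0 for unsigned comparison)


Register state trace:
  MOV R4, 19  → R4 = 19
  MOV R0, 12  → R0 = 12
  CMP R4, R0  → unsigned 19 - 12: no borrow
  19 >= 12, so CF = 0
CF = 0

0


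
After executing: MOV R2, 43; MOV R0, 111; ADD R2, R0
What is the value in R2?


Register state trace:
  MOV R2, 43  → R2 = 43
  MOV R0, 111  → R0 = 111
  ADD R2, R0  → R2 = 43 + 111 = 154
Final: R2 = 154

154


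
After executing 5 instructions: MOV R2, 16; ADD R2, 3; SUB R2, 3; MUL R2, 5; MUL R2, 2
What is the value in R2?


Register state trace:
  MOV R2, 16  → R2 = 16
  ADD R2, 3  → R2 = 16 + 3 = 19
  SUB R2, 3  → R2 = 19 - 3 = 16
  MUL R2, 5  → R2 = 16 * 5 = 80
  MUL R2, 2  → R2 = 80 * 2 = 160
Final: R2 = 160

160


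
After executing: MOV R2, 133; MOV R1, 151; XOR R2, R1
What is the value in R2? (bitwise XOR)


Register state trace:
  MOV R2, 133  → R2 = 133 (0b10000101)
  MOV R1, 151  → R1 = 151 (0b10010111)
  XOR R2, R1  → R2 = 133 XOR 151 = 18 (0b00010010)
Final: R2 = 18

18


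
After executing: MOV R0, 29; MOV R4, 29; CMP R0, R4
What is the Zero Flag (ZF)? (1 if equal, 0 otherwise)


Register state trace:
  MOV R0, 29  → R0 = 29
  MOV R4, 29  → R4 = 29
  CMP R0, R4  → computes 29 - 29 = 0
  Result is zero, so values are equal
ZF = 1

1


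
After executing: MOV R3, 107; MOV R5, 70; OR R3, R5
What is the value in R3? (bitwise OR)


Register state trace:
  MOV R3, 107  → R3 = 107 (0b01101011)
  MOV R5, 70  → R5 = 70 (0b01000110)
  OR R3, R5   → R3 = 107 OR 70 = 111 (0b01101111)
Final: R3 = 111

111


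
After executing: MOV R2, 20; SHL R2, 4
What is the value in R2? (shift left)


Register state trace:
  MOV R2, 20  → R2 = 20
  SHL R2, 4  → R2 = 20 << 4 = 20 * 2^4 = 320
Final: R2 = 320

320


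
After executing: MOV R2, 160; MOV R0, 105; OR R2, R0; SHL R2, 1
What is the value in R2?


Register state trace:
  MOV R2, 160  → R2 = 160 (0b10100000)
  MOV R0, 105  → R0 = 105 (0b01101001)
  OR R2, R0  → R2 = 160 OR 105 = 233 (0b11101001)
  SHL R2, 1  → R2 = 233 << 1 = 466
Final: R2 = 466

466
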